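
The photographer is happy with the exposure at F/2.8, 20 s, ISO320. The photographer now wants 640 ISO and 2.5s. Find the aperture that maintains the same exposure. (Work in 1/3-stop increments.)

f/1.4

ISO: 320 → 400 → 500 → 640 — 1 stop raised (brighter).
Shutter speed: 20 → 15 → 13 → 10 → 8 → 6 → 5 → 4 → 3.2 → 2.5 — 3 stops faster (darker).
Net change so far: 2 stops darker. Offset with the aperture: f/2.8 → f/2.5 → f/2.2 → f/2 → f/1.8 → f/1.6 → f/1.4.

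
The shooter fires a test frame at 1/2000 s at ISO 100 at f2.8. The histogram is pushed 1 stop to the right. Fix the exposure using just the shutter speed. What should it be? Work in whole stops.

1/4000s

Overexposed by 1 stop → need 1 stop darker.
Shutter speed: 1/2000 → 1/4000.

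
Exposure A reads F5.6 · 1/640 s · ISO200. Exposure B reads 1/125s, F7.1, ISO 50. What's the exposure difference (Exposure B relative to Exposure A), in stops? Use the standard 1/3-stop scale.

1/3 stop darker

Aperture: f/5.6 → f/6.3 → f/7.1 — 2/3 stop smaller aperture (darker).
Shutter speed: 1/640 → 1/500 → 1/400 → 1/320 → 1/250 → 1/200 → 1/160 → 1/125 — 2 1/3 stops longer (brighter).
ISO: 200 → 160 → 125 → 100 → 80 → 64 → 50 — 2 stops dropped (darker).
Net: −2/3 +2 1/3 −2 = −1/3 stops.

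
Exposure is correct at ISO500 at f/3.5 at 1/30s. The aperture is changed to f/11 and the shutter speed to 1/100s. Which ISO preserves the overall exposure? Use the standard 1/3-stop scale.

Aperture: f/3.5 → f/4 → f/4.5 → f/5 → f/5.6 → f/6.3 → f/7.1 → f/8 → f/9 → f/10 → f/11 — 3 1/3 stops stopped down (darker).
Shutter speed: 1/30 → 1/40 → 1/50 → 1/60 → 1/80 → 1/100 — 1 2/3 stops faster (darker).
Net change so far: 5 stops darker. Offset with the ISO: 500 → 640 → 800 → 1000 → 1250 → 1600 → 2000 → 2500 → 3200 → 4000 → 5000 → 6400 → 8000 → 10000 → 12800 → 16000.

ISO 16000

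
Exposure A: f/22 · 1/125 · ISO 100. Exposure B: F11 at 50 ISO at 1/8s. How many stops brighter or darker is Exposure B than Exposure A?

Aperture: f/22 → f/16 → f/11 — 2 stops larger aperture (brighter).
Shutter speed: 1/125 → 1/60 → 1/30 → 1/15 → 1/8 — 4 stops slower (brighter).
ISO: 100 → 50 — 1 stop dropped (darker).
Net: +2 +4 −1 = +5 stops.

5 stops brighter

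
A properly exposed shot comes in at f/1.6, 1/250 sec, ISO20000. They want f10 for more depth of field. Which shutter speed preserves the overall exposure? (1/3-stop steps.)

1/6s

Aperture: f/1.6 → f/1.8 → f/2 → f/2.2 → f/2.5 → f/2.8 → f/3.2 → f/3.5 → f/4 → f/4.5 → f/5 → f/5.6 → f/6.3 → f/7.1 → f/8 → f/9 → f/10 — 5 1/3 stops smaller aperture (darker).
Need 5 1/3 stops brighter from the shutter speed: 1/250 → 1/200 → 1/160 → 1/125 → 1/100 → 1/80 → 1/60 → 1/50 → 1/40 → 1/30 → 1/25 → 1/20 → 1/15 → 1/13 → 1/10 → 1/8 → 1/6.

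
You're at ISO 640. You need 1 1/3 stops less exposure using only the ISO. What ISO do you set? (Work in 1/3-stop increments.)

ISO: 640 → 500 → 400 → 320 → 250 — 1 1/3 stops lower (darker).

ISO 250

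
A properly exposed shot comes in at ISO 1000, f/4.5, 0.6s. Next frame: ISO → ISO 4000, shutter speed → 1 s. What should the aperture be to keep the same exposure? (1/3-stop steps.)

f/11

ISO: 1000 → 1250 → 1600 → 2000 → 2500 → 3200 → 4000 — 2 stops higher (brighter).
Shutter speed: 0.6 → 0.8 → 1 — 2/3 stop slower (brighter).
Net change so far: 2 2/3 stops brighter. Offset with the aperture: f/4.5 → f/5 → f/5.6 → f/6.3 → f/7.1 → f/8 → f/9 → f/10 → f/11.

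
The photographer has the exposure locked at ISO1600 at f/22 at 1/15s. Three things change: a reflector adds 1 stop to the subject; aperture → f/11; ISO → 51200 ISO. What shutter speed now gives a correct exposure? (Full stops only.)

Scene light: 1 stop brighter.
Aperture: f/22 → f/16 → f/11 — 2 stops opened up (brighter).
ISO: 1600 → 3200 → 6400 → 12800 → 25600 → 51200 — 5 stops raised (brighter).
Net so far: 8 stops brighter. Shutter speed: 1/15 → 1/30 → 1/60 → 1/125 → 1/250 → 1/500 → 1/1000 → 1/2000 → 1/4000.

1/4000s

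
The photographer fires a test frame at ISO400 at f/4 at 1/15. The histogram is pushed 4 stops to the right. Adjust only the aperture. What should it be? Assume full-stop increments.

f/16

Overexposed by 4 stops → need 4 stops darker.
Aperture: f/4 → f/5.6 → f/8 → f/11 → f/16.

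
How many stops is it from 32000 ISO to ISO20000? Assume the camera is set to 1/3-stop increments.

2/3 stop

32000 → 25600 → 20000 — count the steps: 2 third-stops = 2/3 stop.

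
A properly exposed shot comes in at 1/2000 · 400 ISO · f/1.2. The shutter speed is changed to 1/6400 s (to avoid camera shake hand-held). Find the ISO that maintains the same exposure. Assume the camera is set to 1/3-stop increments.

ISO 1250

Shutter speed: 1/2000 → 1/2500 → 1/3200 → 1/4000 → 1/5000 → 1/6400 — 1 2/3 stops shorter (darker).
Need 1 2/3 stops brighter from the ISO: 400 → 500 → 640 → 800 → 1000 → 1250.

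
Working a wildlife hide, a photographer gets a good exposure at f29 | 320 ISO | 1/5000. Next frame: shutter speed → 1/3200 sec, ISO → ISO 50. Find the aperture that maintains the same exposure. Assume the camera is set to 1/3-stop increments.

Shutter speed: 1/5000 → 1/4000 → 1/3200 — 2/3 stop slower (brighter).
ISO: 320 → 250 → 200 → 160 → 125 → 100 → 80 → 64 → 50 — 2 2/3 stops dropped (darker).
Net change so far: 2 stops darker. Offset with the aperture: f/29 → f/25 → f/22 → f/20 → f/18 → f/16 → f/14.

f/14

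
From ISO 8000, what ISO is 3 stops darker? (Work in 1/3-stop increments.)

ISO: 8000 → 6400 → 5000 → 4000 → 3200 → 2500 → 2000 → 1600 → 1250 → 1000 — 3 stops lower (darker).

ISO 1000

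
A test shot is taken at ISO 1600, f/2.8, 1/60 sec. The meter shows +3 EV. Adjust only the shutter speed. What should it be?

Overexposed by 3 stops → need 3 stops darker.
Shutter speed: 1/60 → 1/125 → 1/250 → 1/500.

1/500s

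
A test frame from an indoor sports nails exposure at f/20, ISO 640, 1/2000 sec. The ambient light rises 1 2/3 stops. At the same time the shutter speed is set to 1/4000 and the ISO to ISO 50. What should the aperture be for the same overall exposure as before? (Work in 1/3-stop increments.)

Scene light: 1 2/3 stops brighter.
Shutter speed: 1/2000 → 1/2500 → 1/3200 → 1/4000 — 1 stop shorter (darker).
ISO: 640 → 500 → 400 → 320 → 250 → 200 → 160 → 125 → 100 → 80 → 64 → 50 — 3 2/3 stops dropped (darker).
Net so far: 3 stops darker. Aperture: f/20 → f/18 → f/16 → f/14 → f/13 → f/11 → f/10 → f/9 → f/8 → f/7.1.

f/7.1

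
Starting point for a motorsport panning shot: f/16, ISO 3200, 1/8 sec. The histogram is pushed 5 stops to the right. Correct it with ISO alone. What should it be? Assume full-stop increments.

Overexposed by 5 stops → need 5 stops darker.
ISO: 3200 → 1600 → 800 → 400 → 200 → 100.

ISO 100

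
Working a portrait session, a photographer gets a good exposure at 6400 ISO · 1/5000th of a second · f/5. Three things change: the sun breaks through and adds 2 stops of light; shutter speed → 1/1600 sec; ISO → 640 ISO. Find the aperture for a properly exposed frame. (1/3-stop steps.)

Scene light: 2 stops brighter.
Shutter speed: 1/5000 → 1/4000 → 1/3200 → 1/2500 → 1/2000 → 1/1600 — 1 2/3 stops longer (brighter).
ISO: 6400 → 5000 → 4000 → 3200 → 2500 → 2000 → 1600 → 1250 → 1000 → 800 → 640 — 3 1/3 stops dropped (darker).
Net so far: 1/3 stop brighter. Aperture: f/5 → f/5.6.

f/5.6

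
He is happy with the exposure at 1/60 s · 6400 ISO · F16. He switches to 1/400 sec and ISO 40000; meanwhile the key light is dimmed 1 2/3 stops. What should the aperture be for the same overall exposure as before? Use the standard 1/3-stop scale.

Scene light: 1 2/3 stops darker.
Shutter speed: 1/60 → 1/80 → 1/100 → 1/125 → 1/160 → 1/200 → 1/250 → 1/320 → 1/400 — 2 2/3 stops shorter (darker).
ISO: 6400 → 8000 → 10000 → 12800 → 16000 → 20000 → 25600 → 32000 → 40000 — 2 2/3 stops higher (brighter).
Net so far: 1 2/3 stops darker. Aperture: f/16 → f/14 → f/13 → f/11 → f/10 → f/9.

f/9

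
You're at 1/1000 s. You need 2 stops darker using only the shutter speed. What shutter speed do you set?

1/4000s

Shutter speed: 1/1000 → 1/2000 → 1/4000 — 2 stops shorter (darker).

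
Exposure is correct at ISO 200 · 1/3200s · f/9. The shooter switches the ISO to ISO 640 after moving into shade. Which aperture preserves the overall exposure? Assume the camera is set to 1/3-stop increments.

f/16

ISO: 200 → 250 → 320 → 400 → 500 → 640 — 1 2/3 stops higher (brighter).
Need 1 2/3 stops darker from the aperture: f/9 → f/10 → f/11 → f/13 → f/14 → f/16.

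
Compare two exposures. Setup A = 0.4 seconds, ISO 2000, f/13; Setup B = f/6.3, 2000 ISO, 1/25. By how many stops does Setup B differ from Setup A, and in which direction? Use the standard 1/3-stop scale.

1 1/3 stops darker

Aperture: f/13 → f/11 → f/10 → f/9 → f/8 → f/7.1 → f/6.3 — 2 stops larger aperture (brighter).
Shutter speed: 0.4 → 0.3 → 1/4 → 1/5 → 1/6 → 1/8 → 1/10 → 1/13 → 1/15 → 1/20 → 1/25 — 3 1/3 stops faster (darker).
ISO: unchanged.
Net: +2 −3 1/3 = −1 1/3 stops.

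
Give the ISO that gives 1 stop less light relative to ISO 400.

ISO: 400 → 200 — 1 stop lower (darker).

ISO 200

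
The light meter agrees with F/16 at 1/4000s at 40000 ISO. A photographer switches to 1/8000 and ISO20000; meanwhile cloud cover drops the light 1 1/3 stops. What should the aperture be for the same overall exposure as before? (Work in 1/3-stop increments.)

f/5

Scene light: 1 1/3 stops darker.
Shutter speed: 1/4000 → 1/5000 → 1/6400 → 1/8000 — 1 stop shorter (darker).
ISO: 40000 → 32000 → 25600 → 20000 — 1 stop lower (darker).
Net so far: 3 1/3 stops darker. Aperture: f/16 → f/14 → f/13 → f/11 → f/10 → f/9 → f/8 → f/7.1 → f/6.3 → f/5.6 → f/5.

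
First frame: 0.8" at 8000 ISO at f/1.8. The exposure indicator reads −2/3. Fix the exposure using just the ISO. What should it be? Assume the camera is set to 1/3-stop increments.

Underexposed by 2/3 stop → need 2/3 stop brighter.
ISO: 8000 → 10000 → 12800.

ISO 12800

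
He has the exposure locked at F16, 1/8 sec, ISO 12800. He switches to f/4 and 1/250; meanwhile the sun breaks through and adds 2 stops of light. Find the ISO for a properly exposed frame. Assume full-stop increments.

ISO 6400

Scene light: 2 stops brighter.
Aperture: f/16 → f/11 → f/8 → f/5.6 → f/4 — 4 stops wider (brighter).
Shutter speed: 1/8 → 1/15 → 1/30 → 1/60 → 1/125 → 1/250 — 5 stops shorter (darker).
Net so far: 1 stop brighter. ISO: 12800 → 6400.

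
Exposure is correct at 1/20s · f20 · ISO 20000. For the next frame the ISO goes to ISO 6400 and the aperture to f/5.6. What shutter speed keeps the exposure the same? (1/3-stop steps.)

1/80s

ISO: 20000 → 16000 → 12800 → 10000 → 8000 → 6400 — 1 2/3 stops lower (darker).
Aperture: f/20 → f/18 → f/16 → f/14 → f/13 → f/11 → f/10 → f/9 → f/8 → f/7.1 → f/6.3 → f/5.6 — 3 2/3 stops larger aperture (brighter).
Net change so far: 2 stops brighter. Offset with the shutter speed: 1/20 → 1/25 → 1/30 → 1/40 → 1/50 → 1/60 → 1/80.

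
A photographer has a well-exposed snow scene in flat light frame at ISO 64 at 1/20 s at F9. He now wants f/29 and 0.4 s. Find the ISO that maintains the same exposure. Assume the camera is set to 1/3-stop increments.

Aperture: f/9 → f/10 → f/11 → f/13 → f/14 → f/16 → f/18 → f/20 → f/22 → f/25 → f/29 — 3 1/3 stops smaller aperture (darker).
Shutter speed: 1/20 → 1/15 → 1/13 → 1/10 → 1/8 → 1/6 → 1/5 → 1/4 → 0.3 → 0.4 — 3 stops longer (brighter).
Net change so far: 1/3 stop darker. Offset with the ISO: 64 → 80.

ISO 80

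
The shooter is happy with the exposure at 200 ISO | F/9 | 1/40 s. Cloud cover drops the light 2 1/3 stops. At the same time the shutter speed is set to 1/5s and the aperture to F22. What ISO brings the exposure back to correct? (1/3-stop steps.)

Scene light: 2 1/3 stops darker.
Shutter speed: 1/40 → 1/30 → 1/25 → 1/20 → 1/15 → 1/13 → 1/10 → 1/8 → 1/6 → 1/5 — 3 stops longer (brighter).
Aperture: f/9 → f/10 → f/11 → f/13 → f/14 → f/16 → f/18 → f/20 → f/22 — 2 2/3 stops narrower (darker).
Net so far: 2 stops darker. ISO: 200 → 250 → 320 → 400 → 500 → 640 → 800.

ISO 800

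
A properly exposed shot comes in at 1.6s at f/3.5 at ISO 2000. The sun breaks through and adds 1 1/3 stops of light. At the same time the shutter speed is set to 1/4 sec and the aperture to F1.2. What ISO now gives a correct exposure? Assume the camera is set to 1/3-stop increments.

Scene light: 1 1/3 stops brighter.
Shutter speed: 1.6 → 1.3 → 1 → 0.8 → 0.6 → 0.5 → 0.4 → 0.3 → 1/4 — 2 2/3 stops shorter (darker).
Aperture: f/3.5 → f/3.2 → f/2.8 → f/2.5 → f/2.2 → f/2 → f/1.8 → f/1.6 → f/1.4 → f/1.2 — 3 stops opened up (brighter).
Net so far: 1 2/3 stops brighter. ISO: 2000 → 1600 → 1250 → 1000 → 800 → 640.

ISO 640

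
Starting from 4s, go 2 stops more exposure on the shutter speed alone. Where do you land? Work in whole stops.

Shutter speed: 4 → 8 → 15 — 2 stops slower (brighter).

15 s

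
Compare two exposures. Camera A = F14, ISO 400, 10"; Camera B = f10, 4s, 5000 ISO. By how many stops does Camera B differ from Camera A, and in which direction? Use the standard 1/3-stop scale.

3 1/3 stops brighter

Aperture: f/14 → f/13 → f/11 → f/10 — 1 stop wider (brighter).
Shutter speed: 10 → 8 → 6 → 5 → 4 — 1 1/3 stops shorter (darker).
ISO: 400 → 500 → 640 → 800 → 1000 → 1250 → 1600 → 2000 → 2500 → 3200 → 4000 → 5000 — 3 2/3 stops raised (brighter).
Net: +1 −1 1/3 +3 2/3 = +3 1/3 stops.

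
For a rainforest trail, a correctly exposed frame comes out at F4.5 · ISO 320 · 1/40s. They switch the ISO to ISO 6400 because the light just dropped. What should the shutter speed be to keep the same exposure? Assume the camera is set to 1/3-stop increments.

ISO: 320 → 400 → 500 → 640 → 800 → 1000 → 1250 → 1600 → 2000 → 2500 → 3200 → 4000 → 5000 → 6400 — 4 1/3 stops raised (brighter).
Need 4 1/3 stops darker from the shutter speed: 1/40 → 1/50 → 1/60 → 1/80 → 1/100 → 1/125 → 1/160 → 1/200 → 1/250 → 1/320 → 1/400 → 1/500 → 1/640 → 1/800.

1/800s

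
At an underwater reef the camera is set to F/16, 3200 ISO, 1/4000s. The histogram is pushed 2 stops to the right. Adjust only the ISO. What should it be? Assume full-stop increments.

ISO 800

Overexposed by 2 stops → need 2 stops darker.
ISO: 3200 → 1600 → 800.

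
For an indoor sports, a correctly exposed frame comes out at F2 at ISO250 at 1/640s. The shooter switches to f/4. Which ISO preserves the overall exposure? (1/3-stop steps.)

ISO 1000

Aperture: f/2 → f/2.2 → f/2.5 → f/2.8 → f/3.2 → f/3.5 → f/4 — 2 stops narrower (darker).
Need 2 stops brighter from the ISO: 250 → 320 → 400 → 500 → 640 → 800 → 1000.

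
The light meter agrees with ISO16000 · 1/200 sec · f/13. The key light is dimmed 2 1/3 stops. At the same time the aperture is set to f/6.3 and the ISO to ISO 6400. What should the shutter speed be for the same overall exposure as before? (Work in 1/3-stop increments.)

Scene light: 2 1/3 stops darker.
Aperture: f/13 → f/11 → f/10 → f/9 → f/8 → f/7.1 → f/6.3 — 2 stops larger aperture (brighter).
ISO: 16000 → 12800 → 10000 → 8000 → 6400 — 1 1/3 stops lower (darker).
Net so far: 1 2/3 stops darker. Shutter speed: 1/200 → 1/160 → 1/125 → 1/100 → 1/80 → 1/60.

1/60s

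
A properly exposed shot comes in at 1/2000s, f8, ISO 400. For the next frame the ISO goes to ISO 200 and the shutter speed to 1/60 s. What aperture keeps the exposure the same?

ISO: 400 → 200 — 1 stop lower (darker).
Shutter speed: 1/2000 → 1/1000 → 1/500 → 1/250 → 1/125 → 1/60 — 5 stops slower (brighter).
Net change so far: 4 stops brighter. Offset with the aperture: f/8 → f/11 → f/16 → f/22 → f/32.

f/32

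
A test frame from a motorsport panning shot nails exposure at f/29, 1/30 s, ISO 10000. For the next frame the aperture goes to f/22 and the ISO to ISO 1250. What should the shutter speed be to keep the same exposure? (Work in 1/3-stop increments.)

1/6s

Aperture: f/29 → f/25 → f/22 — 2/3 stop wider (brighter).
ISO: 10000 → 8000 → 6400 → 5000 → 4000 → 3200 → 2500 → 2000 → 1600 → 1250 — 3 stops dropped (darker).
Net change so far: 2 1/3 stops darker. Offset with the shutter speed: 1/30 → 1/25 → 1/20 → 1/15 → 1/13 → 1/10 → 1/8 → 1/6.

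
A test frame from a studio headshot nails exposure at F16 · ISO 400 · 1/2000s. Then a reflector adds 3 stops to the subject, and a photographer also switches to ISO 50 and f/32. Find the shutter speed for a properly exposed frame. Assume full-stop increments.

Scene light: 3 stops brighter.
ISO: 400 → 200 → 100 → 50 — 3 stops lower (darker).
Aperture: f/16 → f/22 → f/32 — 2 stops stopped down (darker).
Net so far: 2 stops darker. Shutter speed: 1/2000 → 1/1000 → 1/500.

1/500s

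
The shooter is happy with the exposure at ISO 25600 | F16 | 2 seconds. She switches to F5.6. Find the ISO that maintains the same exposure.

Aperture: f/16 → f/11 → f/8 → f/5.6 — 3 stops opened up (brighter).
Need 3 stops darker from the ISO: 25600 → 12800 → 6400 → 3200.

ISO 3200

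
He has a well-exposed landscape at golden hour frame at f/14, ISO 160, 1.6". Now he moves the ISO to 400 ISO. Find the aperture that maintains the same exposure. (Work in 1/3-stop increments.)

f/22

ISO: 160 → 200 → 250 → 320 → 400 — 1 1/3 stops raised (brighter).
Need 1 1/3 stops darker from the aperture: f/14 → f/16 → f/18 → f/20 → f/22.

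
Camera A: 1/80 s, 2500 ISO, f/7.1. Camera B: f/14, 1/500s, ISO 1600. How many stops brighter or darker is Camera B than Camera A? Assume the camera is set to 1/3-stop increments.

Aperture: f/7.1 → f/8 → f/9 → f/10 → f/11 → f/13 → f/14 — 2 stops stopped down (darker).
Shutter speed: 1/80 → 1/100 → 1/125 → 1/160 → 1/200 → 1/250 → 1/320 → 1/400 → 1/500 — 2 2/3 stops shorter (darker).
ISO: 2500 → 2000 → 1600 — 2/3 stop lower (darker).
Net: −2 −2 2/3 −2/3 = −5 1/3 stops.

5 1/3 stops darker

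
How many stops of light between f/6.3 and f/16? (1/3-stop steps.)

f/6.3 → f/7.1 → f/8 → f/9 → f/10 → f/11 → f/13 → f/14 → f/16 — count the steps: 8 third-stops = 2 2/3 stops.

2 2/3 stops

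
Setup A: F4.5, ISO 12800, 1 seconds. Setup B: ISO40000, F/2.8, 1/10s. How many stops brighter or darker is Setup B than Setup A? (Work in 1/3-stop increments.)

1/3 stop darker

Aperture: f/4.5 → f/4 → f/3.5 → f/3.2 → f/2.8 — 1 1/3 stops larger aperture (brighter).
Shutter speed: 1 → 0.8 → 0.6 → 0.5 → 0.4 → 0.3 → 1/4 → 1/5 → 1/6 → 1/8 → 1/10 — 3 1/3 stops faster (darker).
ISO: 12800 → 16000 → 20000 → 25600 → 32000 → 40000 — 1 2/3 stops raised (brighter).
Net: +1 1/3 −3 1/3 +1 2/3 = −1/3 stops.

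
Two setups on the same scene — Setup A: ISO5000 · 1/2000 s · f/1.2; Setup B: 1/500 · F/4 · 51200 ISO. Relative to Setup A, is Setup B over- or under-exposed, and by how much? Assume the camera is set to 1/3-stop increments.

Aperture: f/1.2 → f/1.4 → f/1.6 → f/1.8 → f/2 → f/2.2 → f/2.5 → f/2.8 → f/3.2 → f/3.5 → f/4 — 3 1/3 stops stopped down (darker).
Shutter speed: 1/2000 → 1/1600 → 1/1250 → 1/1000 → 1/800 → 1/640 → 1/500 — 2 stops longer (brighter).
ISO: 5000 → 6400 → 8000 → 10000 → 12800 → 16000 → 20000 → 25600 → 32000 → 40000 → 51200 — 3 1/3 stops higher (brighter).
Net: −3 1/3 +2 +3 1/3 = +2 stops.

2 stops brighter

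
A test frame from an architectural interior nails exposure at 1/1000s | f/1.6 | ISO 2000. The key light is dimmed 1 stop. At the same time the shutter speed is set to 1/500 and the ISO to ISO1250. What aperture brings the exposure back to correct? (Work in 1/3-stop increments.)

f/1.2

Scene light: 1 stop darker.
Shutter speed: 1/1000 → 1/800 → 1/640 → 1/500 — 1 stop longer (brighter).
ISO: 2000 → 1600 → 1250 — 2/3 stop dropped (darker).
Net so far: 2/3 stop darker. Aperture: f/1.6 → f/1.4 → f/1.2.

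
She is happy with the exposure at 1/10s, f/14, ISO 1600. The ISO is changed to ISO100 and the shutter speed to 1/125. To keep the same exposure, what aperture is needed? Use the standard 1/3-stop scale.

ISO: 1600 → 1250 → 1000 → 800 → 640 → 500 → 400 → 320 → 250 → 200 → 160 → 125 → 100 — 4 stops lower (darker).
Shutter speed: 1/10 → 1/13 → 1/15 → 1/20 → 1/25 → 1/30 → 1/40 → 1/50 → 1/60 → 1/80 → 1/100 → 1/125 — 3 2/3 stops shorter (darker).
Net change so far: 7 2/3 stops darker. Offset with the aperture: f/14 → f/13 → f/11 → f/10 → f/9 → f/8 → f/7.1 → f/6.3 → f/5.6 → f/5 → f/4.5 → f/4 → f/3.5 → f/3.2 → f/2.8 → f/2.5 → f/2.2 → f/2 → f/1.8 → f/1.6 → f/1.4 → f/1.2 → f/1.1 → f/1.0.

f/1.0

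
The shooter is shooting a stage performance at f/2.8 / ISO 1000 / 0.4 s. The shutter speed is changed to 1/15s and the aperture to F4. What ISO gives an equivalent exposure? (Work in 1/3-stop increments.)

Shutter speed: 0.4 → 0.3 → 1/4 → 1/5 → 1/6 → 1/8 → 1/10 → 1/13 → 1/15 — 2 2/3 stops faster (darker).
Aperture: f/2.8 → f/3.2 → f/3.5 → f/4 — 1 stop stopped down (darker).
Net change so far: 3 2/3 stops darker. Offset with the ISO: 1000 → 1250 → 1600 → 2000 → 2500 → 3200 → 4000 → 5000 → 6400 → 8000 → 10000 → 12800.

ISO 12800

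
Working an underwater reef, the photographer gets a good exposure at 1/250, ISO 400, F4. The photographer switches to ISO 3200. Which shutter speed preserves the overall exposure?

ISO: 400 → 800 → 1600 → 3200 — 3 stops higher (brighter).
Need 3 stops darker from the shutter speed: 1/250 → 1/500 → 1/1000 → 1/2000.

1/2000s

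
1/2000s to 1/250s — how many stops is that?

1/2000 → 1/1000 → 1/500 → 1/250 — count the steps: 3 stops.

3 stops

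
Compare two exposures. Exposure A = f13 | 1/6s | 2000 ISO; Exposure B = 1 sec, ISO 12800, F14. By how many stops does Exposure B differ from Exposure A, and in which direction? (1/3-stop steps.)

Aperture: f/13 → f/14 — 1/3 stop stopped down (darker).
Shutter speed: 1/6 → 1/5 → 1/4 → 0.3 → 0.4 → 0.5 → 0.6 → 0.8 → 1 — 2 2/3 stops longer (brighter).
ISO: 2000 → 2500 → 3200 → 4000 → 5000 → 6400 → 8000 → 10000 → 12800 — 2 2/3 stops raised (brighter).
Net: −1/3 +2 2/3 +2 2/3 = +5 stops.

5 stops brighter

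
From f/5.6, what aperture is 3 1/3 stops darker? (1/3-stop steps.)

Aperture: f/5.6 → f/6.3 → f/7.1 → f/8 → f/9 → f/10 → f/11 → f/13 → f/14 → f/16 → f/18 — 3 1/3 stops smaller aperture (darker).

f/18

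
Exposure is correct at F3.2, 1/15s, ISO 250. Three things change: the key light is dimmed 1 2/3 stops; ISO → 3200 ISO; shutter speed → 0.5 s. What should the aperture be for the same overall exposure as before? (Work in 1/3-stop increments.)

f/18

Scene light: 1 2/3 stops darker.
ISO: 250 → 320 → 400 → 500 → 640 → 800 → 1000 → 1250 → 1600 → 2000 → 2500 → 3200 — 3 2/3 stops raised (brighter).
Shutter speed: 1/15 → 1/13 → 1/10 → 1/8 → 1/6 → 1/5 → 1/4 → 0.3 → 0.4 → 0.5 — 3 stops slower (brighter).
Net so far: 5 stops brighter. Aperture: f/3.2 → f/3.5 → f/4 → f/4.5 → f/5 → f/5.6 → f/6.3 → f/7.1 → f/8 → f/9 → f/10 → f/11 → f/13 → f/14 → f/16 → f/18.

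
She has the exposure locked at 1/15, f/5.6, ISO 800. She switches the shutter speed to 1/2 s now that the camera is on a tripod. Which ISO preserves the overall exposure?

ISO 100

Shutter speed: 1/15 → 1/8 → 1/4 → 1/2 — 3 stops longer (brighter).
Need 3 stops darker from the ISO: 800 → 400 → 200 → 100.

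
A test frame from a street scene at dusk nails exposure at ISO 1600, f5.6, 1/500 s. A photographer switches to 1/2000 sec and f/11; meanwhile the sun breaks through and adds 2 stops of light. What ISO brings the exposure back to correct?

ISO 6400

Scene light: 2 stops brighter.
Shutter speed: 1/500 → 1/1000 → 1/2000 — 2 stops faster (darker).
Aperture: f/5.6 → f/8 → f/11 — 2 stops stopped down (darker).
Net so far: 2 stops darker. ISO: 1600 → 3200 → 6400.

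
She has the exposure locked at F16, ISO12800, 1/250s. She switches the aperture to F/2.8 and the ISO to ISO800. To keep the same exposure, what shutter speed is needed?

1/500s

Aperture: f/16 → f/11 → f/8 → f/5.6 → f/4 → f/2.8 — 5 stops larger aperture (brighter).
ISO: 12800 → 6400 → 3200 → 1600 → 800 — 4 stops lower (darker).
Net change so far: 1 stop brighter. Offset with the shutter speed: 1/250 → 1/500.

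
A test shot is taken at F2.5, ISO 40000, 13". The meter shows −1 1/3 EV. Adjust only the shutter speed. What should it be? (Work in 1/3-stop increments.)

Underexposed by 1 1/3 stops → need 1 1/3 stops brighter.
Shutter speed: 13 → 15 → 20 → 25 → 30.

30 s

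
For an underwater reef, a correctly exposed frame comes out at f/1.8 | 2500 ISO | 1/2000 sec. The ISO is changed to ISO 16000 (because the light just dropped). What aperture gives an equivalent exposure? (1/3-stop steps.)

f/4.5

ISO: 2500 → 3200 → 4000 → 5000 → 6400 → 8000 → 10000 → 12800 → 16000 — 2 2/3 stops raised (brighter).
Need 2 2/3 stops darker from the aperture: f/1.8 → f/2 → f/2.2 → f/2.5 → f/2.8 → f/3.2 → f/3.5 → f/4 → f/4.5.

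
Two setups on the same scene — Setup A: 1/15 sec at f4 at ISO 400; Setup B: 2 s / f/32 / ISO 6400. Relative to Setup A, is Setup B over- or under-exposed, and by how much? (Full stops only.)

Aperture: f/4 → f/5.6 → f/8 → f/11 → f/16 → f/22 → f/32 — 6 stops narrower (darker).
Shutter speed: 1/15 → 1/8 → 1/4 → 1/2 → 1 → 2 — 5 stops slower (brighter).
ISO: 400 → 800 → 1600 → 3200 → 6400 — 4 stops higher (brighter).
Net: −6 +5 +4 = +3 stops.

3 stops brighter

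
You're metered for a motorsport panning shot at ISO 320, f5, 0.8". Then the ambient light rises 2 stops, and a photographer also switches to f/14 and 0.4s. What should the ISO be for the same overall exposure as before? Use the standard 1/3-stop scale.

ISO 1250

Scene light: 2 stops brighter.
Aperture: f/5 → f/5.6 → f/6.3 → f/7.1 → f/8 → f/9 → f/10 → f/11 → f/13 → f/14 — 3 stops smaller aperture (darker).
Shutter speed: 0.8 → 0.6 → 0.5 → 0.4 — 1 stop faster (darker).
Net so far: 2 stops darker. ISO: 320 → 400 → 500 → 640 → 800 → 1000 → 1250.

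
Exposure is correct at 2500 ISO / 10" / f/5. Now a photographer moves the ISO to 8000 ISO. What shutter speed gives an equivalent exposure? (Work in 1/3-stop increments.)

ISO: 2500 → 3200 → 4000 → 5000 → 6400 → 8000 — 1 2/3 stops higher (brighter).
Need 1 2/3 stops darker from the shutter speed: 10 → 8 → 6 → 5 → 4 → 3.2.

3.2 s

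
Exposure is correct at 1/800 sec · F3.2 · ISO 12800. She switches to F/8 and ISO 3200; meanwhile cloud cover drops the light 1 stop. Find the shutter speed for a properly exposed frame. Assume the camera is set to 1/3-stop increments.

Scene light: 1 stop darker.
Aperture: f/3.2 → f/3.5 → f/4 → f/4.5 → f/5 → f/5.6 → f/6.3 → f/7.1 → f/8 — 2 2/3 stops stopped down (darker).
ISO: 12800 → 10000 → 8000 → 6400 → 5000 → 4000 → 3200 — 2 stops dropped (darker).
Net so far: 5 2/3 stops darker. Shutter speed: 1/800 → 1/640 → 1/500 → 1/400 → 1/320 → 1/250 → 1/200 → 1/160 → 1/125 → 1/100 → 1/80 → 1/60 → 1/50 → 1/40 → 1/30 → 1/25 → 1/20 → 1/15.

1/15s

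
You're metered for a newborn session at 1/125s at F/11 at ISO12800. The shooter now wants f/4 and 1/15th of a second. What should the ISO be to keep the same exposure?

Aperture: f/11 → f/8 → f/5.6 → f/4 — 3 stops opened up (brighter).
Shutter speed: 1/125 → 1/60 → 1/30 → 1/15 — 3 stops slower (brighter).
Net change so far: 6 stops brighter. Offset with the ISO: 12800 → 6400 → 3200 → 1600 → 800 → 400 → 200.

ISO 200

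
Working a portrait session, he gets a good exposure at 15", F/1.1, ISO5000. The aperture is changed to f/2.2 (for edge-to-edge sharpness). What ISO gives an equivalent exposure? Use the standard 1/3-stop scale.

ISO 20000

Aperture: f/1.1 → f/1.2 → f/1.4 → f/1.6 → f/1.8 → f/2 → f/2.2 — 2 stops smaller aperture (darker).
Need 2 stops brighter from the ISO: 5000 → 6400 → 8000 → 10000 → 12800 → 16000 → 20000.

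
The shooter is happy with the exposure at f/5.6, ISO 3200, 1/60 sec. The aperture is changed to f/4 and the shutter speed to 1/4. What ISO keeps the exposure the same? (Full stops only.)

ISO 100

Aperture: f/5.6 → f/4 — 1 stop wider (brighter).
Shutter speed: 1/60 → 1/30 → 1/15 → 1/8 → 1/4 — 4 stops slower (brighter).
Net change so far: 5 stops brighter. Offset with the ISO: 3200 → 1600 → 800 → 400 → 200 → 100.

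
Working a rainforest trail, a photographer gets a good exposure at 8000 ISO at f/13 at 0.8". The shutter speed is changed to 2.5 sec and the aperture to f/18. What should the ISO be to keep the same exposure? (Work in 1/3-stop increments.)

ISO 5000

Shutter speed: 0.8 → 1 → 1.3 → 1.6 → 2 → 2.5 — 1 2/3 stops longer (brighter).
Aperture: f/13 → f/14 → f/16 → f/18 — 1 stop stopped down (darker).
Net change so far: 2/3 stop brighter. Offset with the ISO: 8000 → 6400 → 5000.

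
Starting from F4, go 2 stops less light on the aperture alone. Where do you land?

Aperture: f/4 → f/5.6 → f/8 — 2 stops stopped down (darker).

f/8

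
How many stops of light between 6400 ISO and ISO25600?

6400 → 12800 → 25600 — count the steps: 2 stops.

2 stops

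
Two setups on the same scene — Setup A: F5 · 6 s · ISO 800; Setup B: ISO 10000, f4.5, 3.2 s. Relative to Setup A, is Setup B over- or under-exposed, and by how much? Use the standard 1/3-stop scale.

Aperture: f/5 → f/4.5 — 1/3 stop opened up (brighter).
Shutter speed: 6 → 5 → 4 → 3.2 — 1 stop faster (darker).
ISO: 800 → 1000 → 1250 → 1600 → 2000 → 2500 → 3200 → 4000 → 5000 → 6400 → 8000 → 10000 — 3 2/3 stops higher (brighter).
Net: +1/3 −1 +3 2/3 = +3 stops.

3 stops brighter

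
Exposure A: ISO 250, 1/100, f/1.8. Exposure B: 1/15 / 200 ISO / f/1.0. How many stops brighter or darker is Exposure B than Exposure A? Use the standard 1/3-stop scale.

Aperture: f/1.8 → f/1.6 → f/1.4 → f/1.2 → f/1.1 → f/1.0 — 1 2/3 stops opened up (brighter).
Shutter speed: 1/100 → 1/80 → 1/60 → 1/50 → 1/40 → 1/30 → 1/25 → 1/20 → 1/15 — 2 2/3 stops slower (brighter).
ISO: 250 → 200 — 1/3 stop lower (darker).
Net: +1 2/3 +2 2/3 −1/3 = +4 stops.

4 stops brighter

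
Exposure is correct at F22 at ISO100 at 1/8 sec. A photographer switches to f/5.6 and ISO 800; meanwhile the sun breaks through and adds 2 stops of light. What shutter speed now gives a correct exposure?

1/4000s

Scene light: 2 stops brighter.
Aperture: f/22 → f/16 → f/11 → f/8 → f/5.6 — 4 stops opened up (brighter).
ISO: 100 → 200 → 400 → 800 — 3 stops higher (brighter).
Net so far: 9 stops brighter. Shutter speed: 1/8 → 1/15 → 1/30 → 1/60 → 1/125 → 1/250 → 1/500 → 1/1000 → 1/2000 → 1/4000.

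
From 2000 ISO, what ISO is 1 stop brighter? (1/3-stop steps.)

ISO 4000

ISO: 2000 → 2500 → 3200 → 4000 — 1 stop higher (brighter).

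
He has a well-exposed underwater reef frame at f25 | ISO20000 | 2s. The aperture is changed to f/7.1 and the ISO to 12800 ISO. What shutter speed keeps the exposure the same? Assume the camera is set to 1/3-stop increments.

Aperture: f/25 → f/22 → f/20 → f/18 → f/16 → f/14 → f/13 → f/11 → f/10 → f/9 → f/8 → f/7.1 — 3 2/3 stops wider (brighter).
ISO: 20000 → 16000 → 12800 — 2/3 stop lower (darker).
Net change so far: 3 stops brighter. Offset with the shutter speed: 2 → 1.6 → 1.3 → 1 → 0.8 → 0.6 → 0.5 → 0.4 → 0.3 → 1/4.

1/4s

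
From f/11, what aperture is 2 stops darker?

f/22

Aperture: f/11 → f/16 → f/22 — 2 stops stopped down (darker).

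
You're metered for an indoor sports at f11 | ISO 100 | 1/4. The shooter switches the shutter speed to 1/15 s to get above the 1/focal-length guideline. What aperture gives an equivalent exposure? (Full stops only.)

Shutter speed: 1/4 → 1/8 → 1/15 — 2 stops shorter (darker).
Need 2 stops brighter from the aperture: f/11 → f/8 → f/5.6.

f/5.6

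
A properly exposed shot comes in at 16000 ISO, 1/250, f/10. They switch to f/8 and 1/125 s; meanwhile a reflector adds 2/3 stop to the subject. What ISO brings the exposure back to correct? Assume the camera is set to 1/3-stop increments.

ISO 3200

Scene light: 2/3 stop brighter.
Aperture: f/10 → f/9 → f/8 — 2/3 stop wider (brighter).
Shutter speed: 1/250 → 1/200 → 1/160 → 1/125 — 1 stop slower (brighter).
Net so far: 2 1/3 stops brighter. ISO: 16000 → 12800 → 10000 → 8000 → 6400 → 5000 → 4000 → 3200.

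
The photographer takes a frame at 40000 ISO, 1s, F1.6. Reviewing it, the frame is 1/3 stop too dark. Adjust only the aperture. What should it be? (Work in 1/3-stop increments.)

f/1.4

Underexposed by 1/3 stop → need 1/3 stop brighter.
Aperture: f/1.6 → f/1.4.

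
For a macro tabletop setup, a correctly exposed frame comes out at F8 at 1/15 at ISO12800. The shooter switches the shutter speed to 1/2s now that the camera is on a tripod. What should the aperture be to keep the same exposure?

f/22

Shutter speed: 1/15 → 1/8 → 1/4 → 1/2 — 3 stops slower (brighter).
Need 3 stops darker from the aperture: f/8 → f/11 → f/16 → f/22.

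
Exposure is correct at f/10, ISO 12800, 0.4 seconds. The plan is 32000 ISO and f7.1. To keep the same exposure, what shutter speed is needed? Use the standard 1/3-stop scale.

ISO: 12800 → 16000 → 20000 → 25600 → 32000 — 1 1/3 stops raised (brighter).
Aperture: f/10 → f/9 → f/8 → f/7.1 — 1 stop wider (brighter).
Net change so far: 2 1/3 stops brighter. Offset with the shutter speed: 0.4 → 0.3 → 1/4 → 1/5 → 1/6 → 1/8 → 1/10 → 1/13.

1/13s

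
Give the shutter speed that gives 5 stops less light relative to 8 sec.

Shutter speed: 8 → 4 → 2 → 1 → 1/2 → 1/4 — 5 stops shorter (darker).

1/4s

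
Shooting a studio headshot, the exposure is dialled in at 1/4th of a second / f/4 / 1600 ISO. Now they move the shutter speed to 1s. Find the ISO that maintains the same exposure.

Shutter speed: 1/4 → 1/2 → 1 — 2 stops longer (brighter).
Need 2 stops darker from the ISO: 1600 → 800 → 400.

ISO 400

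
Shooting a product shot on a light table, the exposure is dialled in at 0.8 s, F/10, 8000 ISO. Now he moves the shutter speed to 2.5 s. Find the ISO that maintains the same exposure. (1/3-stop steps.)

ISO 2500

Shutter speed: 0.8 → 1 → 1.3 → 1.6 → 2 → 2.5 — 1 2/3 stops longer (brighter).
Need 1 2/3 stops darker from the ISO: 8000 → 6400 → 5000 → 4000 → 3200 → 2500.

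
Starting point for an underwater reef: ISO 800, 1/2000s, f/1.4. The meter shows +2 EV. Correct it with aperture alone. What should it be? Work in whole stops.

f/2.8

Overexposed by 2 stops → need 2 stops darker.
Aperture: f/1.4 → f/2 → f/2.8.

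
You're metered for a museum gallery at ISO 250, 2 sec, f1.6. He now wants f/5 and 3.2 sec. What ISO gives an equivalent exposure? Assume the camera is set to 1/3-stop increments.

Aperture: f/1.6 → f/1.8 → f/2 → f/2.2 → f/2.5 → f/2.8 → f/3.2 → f/3.5 → f/4 → f/4.5 → f/5 — 3 1/3 stops stopped down (darker).
Shutter speed: 2 → 2.5 → 3.2 — 2/3 stop slower (brighter).
Net change so far: 2 2/3 stops darker. Offset with the ISO: 250 → 320 → 400 → 500 → 640 → 800 → 1000 → 1250 → 1600.

ISO 1600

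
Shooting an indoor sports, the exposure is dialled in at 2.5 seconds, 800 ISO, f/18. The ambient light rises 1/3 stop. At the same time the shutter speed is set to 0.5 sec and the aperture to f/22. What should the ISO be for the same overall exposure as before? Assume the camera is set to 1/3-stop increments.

Scene light: 1/3 stop brighter.
Shutter speed: 2.5 → 2 → 1.6 → 1.3 → 1 → 0.8 → 0.6 → 0.5 — 2 1/3 stops shorter (darker).
Aperture: f/18 → f/20 → f/22 — 2/3 stop smaller aperture (darker).
Net so far: 2 2/3 stops darker. ISO: 800 → 1000 → 1250 → 1600 → 2000 → 2500 → 3200 → 4000 → 5000.

ISO 5000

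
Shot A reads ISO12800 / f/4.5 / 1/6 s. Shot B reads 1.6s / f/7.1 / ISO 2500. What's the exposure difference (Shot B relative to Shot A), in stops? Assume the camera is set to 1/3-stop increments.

1/3 stop darker

Aperture: f/4.5 → f/5 → f/5.6 → f/6.3 → f/7.1 — 1 1/3 stops narrower (darker).
Shutter speed: 1/6 → 1/5 → 1/4 → 0.3 → 0.4 → 0.5 → 0.6 → 0.8 → 1 → 1.3 → 1.6 — 3 1/3 stops slower (brighter).
ISO: 12800 → 10000 → 8000 → 6400 → 5000 → 4000 → 3200 → 2500 — 2 1/3 stops lower (darker).
Net: −1 1/3 +3 1/3 −2 1/3 = −1/3 stops.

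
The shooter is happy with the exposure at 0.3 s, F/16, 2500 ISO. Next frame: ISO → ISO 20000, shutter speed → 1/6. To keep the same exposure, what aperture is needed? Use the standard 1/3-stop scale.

ISO: 2500 → 3200 → 4000 → 5000 → 6400 → 8000 → 10000 → 12800 → 16000 → 20000 — 3 stops higher (brighter).
Shutter speed: 0.3 → 1/4 → 1/5 → 1/6 — 1 stop faster (darker).
Net change so far: 2 stops brighter. Offset with the aperture: f/16 → f/18 → f/20 → f/22 → f/25 → f/29 → f/32.

f/32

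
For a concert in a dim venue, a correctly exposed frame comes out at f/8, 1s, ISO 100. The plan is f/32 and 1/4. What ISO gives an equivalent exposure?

Aperture: f/8 → f/11 → f/16 → f/22 → f/32 — 4 stops stopped down (darker).
Shutter speed: 1 → 1/2 → 1/4 — 2 stops faster (darker).
Net change so far: 6 stops darker. Offset with the ISO: 100 → 200 → 400 → 800 → 1600 → 3200 → 6400.

ISO 6400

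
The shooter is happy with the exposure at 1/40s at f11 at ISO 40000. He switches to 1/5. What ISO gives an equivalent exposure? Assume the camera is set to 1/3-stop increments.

ISO 5000

Shutter speed: 1/40 → 1/30 → 1/25 → 1/20 → 1/15 → 1/13 → 1/10 → 1/8 → 1/6 → 1/5 — 3 stops longer (brighter).
Need 3 stops darker from the ISO: 40000 → 32000 → 25600 → 20000 → 16000 → 12800 → 10000 → 8000 → 6400 → 5000.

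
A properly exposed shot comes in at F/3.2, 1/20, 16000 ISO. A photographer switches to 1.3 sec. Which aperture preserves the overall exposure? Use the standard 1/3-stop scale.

f/16

Shutter speed: 1/20 → 1/15 → 1/13 → 1/10 → 1/8 → 1/6 → 1/5 → 1/4 → 0.3 → 0.4 → 0.5 → 0.6 → 0.8 → 1 → 1.3 — 4 2/3 stops slower (brighter).
Need 4 2/3 stops darker from the aperture: f/3.2 → f/3.5 → f/4 → f/4.5 → f/5 → f/5.6 → f/6.3 → f/7.1 → f/8 → f/9 → f/10 → f/11 → f/13 → f/14 → f/16.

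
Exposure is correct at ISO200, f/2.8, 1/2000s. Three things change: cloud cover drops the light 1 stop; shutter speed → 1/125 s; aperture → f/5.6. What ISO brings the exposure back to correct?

ISO 100

Scene light: 1 stop darker.
Shutter speed: 1/2000 → 1/1000 → 1/500 → 1/250 → 1/125 — 4 stops slower (brighter).
Aperture: f/2.8 → f/4 → f/5.6 — 2 stops narrower (darker).
Net so far: 1 stop brighter. ISO: 200 → 100.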